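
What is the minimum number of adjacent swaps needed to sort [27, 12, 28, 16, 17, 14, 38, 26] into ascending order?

Each adjacent swap fixes exactly one inversion, so the minimum swap count equals the number of inversions.
Count inversions — for each element, later elements that are smaller:
27: 12, 16, 17, 14, 26 → 5
12: none → 0
28: 16, 17, 14, 26 → 4
16: 14 → 1
17: 14 → 1
14: none → 0
38: 26 → 1
26: none → 0
Total inversions: 5 + 0 + 4 + 1 + 1 + 0 + 1 + 0 = 12

12 adjacent swaps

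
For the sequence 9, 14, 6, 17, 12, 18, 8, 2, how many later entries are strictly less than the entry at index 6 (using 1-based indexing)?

The element at index 6 is 18.
Elements after it: 8, 2
Those smaller than 18: 8, 2

2 such elements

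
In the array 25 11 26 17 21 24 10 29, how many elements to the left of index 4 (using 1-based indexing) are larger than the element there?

2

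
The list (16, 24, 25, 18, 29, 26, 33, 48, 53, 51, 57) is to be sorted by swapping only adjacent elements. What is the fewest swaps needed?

4

The minimum number of adjacent swaps to sort an array equals its inversion count, since every such swap removes exactly one inversion.
Count inversions — for each element, later elements that are smaller:
16: none → 0
24: 18 → 1
25: 18 → 1
18: none → 0
29: 26 → 1
26: none → 0
33: none → 0
48: none → 0
53: 51 → 1
51: none → 0
57: none → 0
Total inversions: 0 + 1 + 1 + 0 + 1 + 0 + 0 + 0 + 1 + 0 + 0 = 4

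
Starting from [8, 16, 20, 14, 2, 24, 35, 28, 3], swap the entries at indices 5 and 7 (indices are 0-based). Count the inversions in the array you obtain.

Positions 5 and 7 hold 24 and 28; after swapping, the array is [8, 16, 20, 14, 2, 28, 35, 24, 3].
Element-by-element contributions:
8 → 2, 3 → 2
16 → 14, 2, 3 → 3
20 → 14, 2, 3 → 3
14 → 2, 3 → 2
2 → none → 0
28 → 24, 3 → 2
35 → 24, 3 → 2
24 → 3 → 1
3 → none → 0
Sum: 2 + 3 + 3 + 2 + 0 + 2 + 2 + 1 + 0 = 15

15 inversions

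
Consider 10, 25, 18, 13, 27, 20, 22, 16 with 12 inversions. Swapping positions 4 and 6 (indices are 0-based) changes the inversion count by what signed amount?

-1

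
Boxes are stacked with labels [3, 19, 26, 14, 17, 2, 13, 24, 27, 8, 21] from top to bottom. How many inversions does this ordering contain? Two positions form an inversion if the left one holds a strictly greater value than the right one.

Element-by-element contributions:
3 → 2 → 1
19 → 14, 17, 2, 13, 8 → 5
26 → 14, 17, 2, 13, 24, 8, 21 → 7
14 → 2, 13, 8 → 3
17 → 2, 13, 8 → 3
2 → none → 0
13 → 8 → 1
24 → 8, 21 → 2
27 → 8, 21 → 2
8 → none → 0
21 → none → 0
Sum: 1 + 5 + 7 + 3 + 3 + 0 + 1 + 2 + 2 + 0 + 0 = 24

24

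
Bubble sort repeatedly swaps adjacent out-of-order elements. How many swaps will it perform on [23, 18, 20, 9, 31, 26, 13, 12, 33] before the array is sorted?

Minimum adjacent swaps = number of inversions (each swap of adjacent out-of-order elements removes one inversion and no swap can remove more).
Count inversions — for each element, later elements that are smaller:
23: 18, 20, 9, 13, 12 → 5
18: 9, 13, 12 → 3
20: 9, 13, 12 → 3
9: none → 0
31: 26, 13, 12 → 3
26: 13, 12 → 2
13: 12 → 1
12: none → 0
33: none → 0
Total inversions: 5 + 3 + 3 + 0 + 3 + 2 + 1 + 0 + 0 = 17

17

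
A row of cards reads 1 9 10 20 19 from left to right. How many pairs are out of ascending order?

There is 1 inversion.

Element-by-element contributions:
1 → none → 0
9 → none → 0
10 → none → 0
20 → 19 → 1
19 → none → 0
Sum: 0 + 0 + 0 + 1 + 0 = 1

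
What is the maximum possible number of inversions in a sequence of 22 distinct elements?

The maximum occurs when the array is in strictly decreasing order: every one of the C(22, 2) pairs is inverted.
C(22, 2) = 22·21/2 = 231

231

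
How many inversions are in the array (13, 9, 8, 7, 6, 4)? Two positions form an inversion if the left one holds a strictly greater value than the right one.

There are 15 inversions.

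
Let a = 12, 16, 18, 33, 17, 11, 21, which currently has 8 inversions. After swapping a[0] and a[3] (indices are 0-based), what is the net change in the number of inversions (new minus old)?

+5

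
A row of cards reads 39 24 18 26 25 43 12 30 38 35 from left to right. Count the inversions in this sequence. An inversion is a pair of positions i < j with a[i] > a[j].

19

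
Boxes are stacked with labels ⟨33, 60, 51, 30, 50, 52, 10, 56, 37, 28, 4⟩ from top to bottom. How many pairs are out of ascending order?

37

Element-by-element contributions:
33: 4
60: 9
51: 6
30: 3
50: 4
52: 4
10: 1
56: 3
37: 2
28: 1
4: 0
Sum: 4 + 9 + 6 + 3 + 4 + 4 + 1 + 3 + 2 + 1 + 0 = 37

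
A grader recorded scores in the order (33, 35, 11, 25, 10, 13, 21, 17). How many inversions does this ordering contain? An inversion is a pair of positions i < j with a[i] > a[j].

18

For each element, count later entries that are smaller:
33 → 11, 25, 10, 13, 21, 17 → 6
35 → 11, 25, 10, 13, 21, 17 → 6
11 → 10 → 1
25 → 10, 13, 21, 17 → 4
10 → none → 0
13 → none → 0
21 → 17 → 1
17 → none → 0
Sum: 6 + 6 + 1 + 4 + 0 + 0 + 1 + 0 = 18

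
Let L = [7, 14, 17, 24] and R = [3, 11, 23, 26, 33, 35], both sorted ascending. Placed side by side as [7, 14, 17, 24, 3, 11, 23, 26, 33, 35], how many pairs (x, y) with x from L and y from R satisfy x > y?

8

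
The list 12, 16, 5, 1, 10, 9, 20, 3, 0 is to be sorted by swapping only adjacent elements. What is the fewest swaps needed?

24

Minimum adjacent swaps = number of inversions (each swap of adjacent out-of-order elements removes one inversion and no swap can remove more).
Count inversions — for each element, later elements that are smaller:
12: 5, 1, 10, 9, 3, 0 → 6
16: 5, 1, 10, 9, 3, 0 → 6
5: 1, 3, 0 → 3
1: 0 → 1
10: 9, 3, 0 → 3
9: 3, 0 → 2
20: 3, 0 → 2
3: 0 → 1
0: none → 0
Total inversions: 6 + 6 + 3 + 1 + 3 + 2 + 2 + 1 + 0 = 24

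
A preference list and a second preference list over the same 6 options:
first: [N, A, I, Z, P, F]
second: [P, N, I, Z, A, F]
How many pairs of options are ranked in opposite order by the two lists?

6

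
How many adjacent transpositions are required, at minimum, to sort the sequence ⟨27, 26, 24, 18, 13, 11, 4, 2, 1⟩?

36

Each adjacent swap fixes exactly one inversion, so the minimum swap count equals the number of inversions.
Count inversions — for each element, later elements that are smaller:
27: 26, 24, 18, 13, 11, 4, 2, 1 → 8
26: 24, 18, 13, 11, 4, 2, 1 → 7
24: 18, 13, 11, 4, 2, 1 → 6
18: 13, 11, 4, 2, 1 → 5
13: 11, 4, 2, 1 → 4
11: 4, 2, 1 → 3
4: 2, 1 → 2
2: 1 → 1
1: none → 0
Total inversions: 8 + 7 + 6 + 5 + 4 + 3 + 2 + 1 + 0 = 36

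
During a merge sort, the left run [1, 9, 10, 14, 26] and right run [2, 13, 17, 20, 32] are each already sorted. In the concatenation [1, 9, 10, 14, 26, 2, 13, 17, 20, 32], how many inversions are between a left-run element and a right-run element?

Count, for every r in R, how many entries of L exceed r:
r = 2: 9, 10, 14, 26 → 4
r = 13: 14, 26 → 2
r = 17: 26 → 1
r = 20: 26 → 1
r = 32: none → 0
Cross-inversions: 4 + 2 + 1 + 1 + 0 = 8

8 cross-inversions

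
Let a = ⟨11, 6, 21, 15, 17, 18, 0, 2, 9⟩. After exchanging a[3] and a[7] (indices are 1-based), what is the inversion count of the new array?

14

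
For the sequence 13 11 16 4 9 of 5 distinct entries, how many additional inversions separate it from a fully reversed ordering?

3 inversions short

Maximum inversions for 5 distinct elements is C(5, 2) = 5·4/2 = 10.
Current inversions — for each element, count later smaller elements:
13: 3
11: 2
16: 2
4: 0
9: 0
Current total: 3 + 2 + 2 + 0 + 0 = 7
Shortfall: 10 − 7 = 3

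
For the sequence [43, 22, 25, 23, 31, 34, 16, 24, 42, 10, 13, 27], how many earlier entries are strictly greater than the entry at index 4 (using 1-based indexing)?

2

The element at index 4 is 23.
Elements before it: 43, 22, 25
Those larger than 23: 43, 25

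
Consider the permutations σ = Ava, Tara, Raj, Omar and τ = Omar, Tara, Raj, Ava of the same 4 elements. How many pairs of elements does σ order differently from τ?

Discordant pairs: 5

Assign each item its position (1..4) in the first ordering, then rewrite the second ordering as that position sequence:
positions: Ava→1, Tara→2, Raj→3, Omar→4
second ordering as positions: [4, 2, 3, 1]
Discordant pairs = inversions in this position sequence.
4: 2, 3, 1 → 3
2: 1 → 1
3: 1 → 1
1: 0
Total: 3 + 1 + 1 + 0 = 5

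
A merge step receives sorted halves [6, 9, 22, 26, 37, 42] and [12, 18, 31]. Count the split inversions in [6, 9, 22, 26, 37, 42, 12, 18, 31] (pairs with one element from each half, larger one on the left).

For each element r of the right run, count left-run elements greater than r:
r = 12: 22, 26, 37, 42 → 4
r = 18: 22, 26, 37, 42 → 4
r = 31: 37, 42 → 2
Cross-inversions: 4 + 4 + 2 = 10

10 split inversions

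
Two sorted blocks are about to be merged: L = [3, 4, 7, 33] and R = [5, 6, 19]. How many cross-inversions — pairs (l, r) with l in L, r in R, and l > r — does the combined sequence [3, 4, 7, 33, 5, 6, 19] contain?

Count, for every r in R, how many entries of L exceed r:
r = 5: 7, 33 → 2
r = 6: 7, 33 → 2
r = 19: 33 → 1
Cross-inversions: 2 + 2 + 1 = 5

5 cross-inversions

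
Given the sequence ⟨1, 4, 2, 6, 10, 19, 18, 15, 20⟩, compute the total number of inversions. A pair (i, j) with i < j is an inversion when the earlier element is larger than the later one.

4

Count, for each position, how many later elements it exceeds:
1 → none → 0
4 → 2 → 1
2 → none → 0
6 → none → 0
10 → none → 0
19 → 18, 15 → 2
18 → 15 → 1
15 → none → 0
20 → none → 0
Sum: 0 + 1 + 0 + 0 + 0 + 2 + 1 + 0 + 0 = 4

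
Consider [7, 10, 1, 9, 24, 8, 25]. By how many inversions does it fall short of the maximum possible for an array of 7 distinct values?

15

Maximum inversions for 7 distinct elements is C(7, 2) = 7·6/2 = 21.
Current inversions — for each element, count later smaller elements:
7: 1
10: 3
1: 0
9: 1
24: 1
8: 0
25: 0
Current total: 1 + 3 + 0 + 1 + 1 + 0 + 0 = 6
Shortfall: 21 − 6 = 15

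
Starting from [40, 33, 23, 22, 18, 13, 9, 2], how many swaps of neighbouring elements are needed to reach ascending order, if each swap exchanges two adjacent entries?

The minimum number of adjacent swaps to sort an array equals its inversion count, since every such swap removes exactly one inversion.
Count inversions — for each element, later elements that are smaller:
40: 33, 23, 22, 18, 13, 9, 2 → 7
33: 23, 22, 18, 13, 9, 2 → 6
23: 22, 18, 13, 9, 2 → 5
22: 18, 13, 9, 2 → 4
18: 13, 9, 2 → 3
13: 9, 2 → 2
9: 2 → 1
2: none → 0
Total inversions: 7 + 6 + 5 + 4 + 3 + 2 + 1 + 0 = 28

28 swaps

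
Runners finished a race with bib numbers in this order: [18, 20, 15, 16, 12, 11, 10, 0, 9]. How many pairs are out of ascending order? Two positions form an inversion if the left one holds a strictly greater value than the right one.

33

Count, for each position, how many later elements it exceeds:
18: 7
20: 7
15: 5
16: 5
12: 4
11: 3
10: 2
0: 0
9: 0
Sum: 7 + 7 + 5 + 5 + 4 + 3 + 2 + 0 + 0 = 33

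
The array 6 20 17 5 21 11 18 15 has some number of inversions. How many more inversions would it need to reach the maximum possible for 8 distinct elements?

Maximum inversions for 8 distinct elements is C(8, 2) = 8·7/2 = 28.
Current inversions — for each element, count later smaller elements:
6: 1
20: 5
17: 3
5: 0
21: 3
11: 0
18: 1
15: 0
Current total: 1 + 5 + 3 + 0 + 3 + 0 + 1 + 0 = 13
Shortfall: 28 − 13 = 15

15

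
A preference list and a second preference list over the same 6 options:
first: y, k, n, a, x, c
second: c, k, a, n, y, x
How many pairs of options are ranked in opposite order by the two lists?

9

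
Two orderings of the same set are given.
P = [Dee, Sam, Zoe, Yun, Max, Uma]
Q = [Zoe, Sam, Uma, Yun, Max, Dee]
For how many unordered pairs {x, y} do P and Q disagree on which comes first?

8

Assign each item its position (1..6) in the first ordering, then rewrite the second ordering as that position sequence:
positions: Dee→1, Sam→2, Zoe→3, Yun→4, Max→5, Uma→6
second ordering as positions: [3, 2, 6, 4, 5, 1]
Discordant pairs = inversions in this position sequence.
3: 2, 1 → 2
2: 1 → 1
6: 4, 5, 1 → 3
4: 1 → 1
5: 1 → 1
1: 0
Total: 2 + 1 + 3 + 1 + 1 + 0 = 8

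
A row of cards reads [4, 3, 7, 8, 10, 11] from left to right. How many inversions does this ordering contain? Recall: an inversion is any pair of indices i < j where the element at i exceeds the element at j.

1

For each element, count later entries that are smaller:
4: 1
3: 0
7: 0
8: 0
10: 0
11: 0
Sum: 1 + 0 + 0 + 0 + 0 + 0 = 1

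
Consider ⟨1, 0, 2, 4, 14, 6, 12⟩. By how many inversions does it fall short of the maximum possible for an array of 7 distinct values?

18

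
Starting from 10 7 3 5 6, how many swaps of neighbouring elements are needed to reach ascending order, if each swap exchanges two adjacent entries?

The minimum number of adjacent swaps to sort an array equals its inversion count, since every such swap removes exactly one inversion.
Count inversions — for each element, later elements that are smaller:
10: 7, 3, 5, 6 → 4
7: 3, 5, 6 → 3
3: none → 0
5: none → 0
6: none → 0
Total inversions: 4 + 3 + 0 + 0 + 0 = 7

7 swaps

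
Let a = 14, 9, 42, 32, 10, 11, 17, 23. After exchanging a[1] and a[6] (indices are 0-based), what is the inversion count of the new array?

Positions 1 and 6 hold 9 and 17; after swapping, the array is [14, 17, 42, 32, 10, 11, 9, 23].
Count, for each position, how many later elements it exceeds:
14 → 10, 11, 9 → 3
17 → 10, 11, 9 → 3
42 → 32, 10, 11, 9, 23 → 5
32 → 10, 11, 9, 23 → 4
10 → 9 → 1
11 → 9 → 1
9 → none → 0
23 → none → 0
Sum: 3 + 3 + 5 + 4 + 1 + 1 + 0 + 0 = 17

17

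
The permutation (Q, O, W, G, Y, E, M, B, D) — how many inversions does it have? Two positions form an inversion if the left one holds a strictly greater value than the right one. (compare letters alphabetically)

27 out-of-order pairs

Element-by-element contributions:
Q → O, G, E, M, B, D → 6
O → G, E, M, B, D → 5
W → G, E, M, B, D → 5
G → E, B, D → 3
Y → E, M, B, D → 4
E → B, D → 2
M → B, D → 2
B → none → 0
D → none → 0
Sum: 6 + 5 + 5 + 3 + 4 + 2 + 2 + 0 + 0 = 27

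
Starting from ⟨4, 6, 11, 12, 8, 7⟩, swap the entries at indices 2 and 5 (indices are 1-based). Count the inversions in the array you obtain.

6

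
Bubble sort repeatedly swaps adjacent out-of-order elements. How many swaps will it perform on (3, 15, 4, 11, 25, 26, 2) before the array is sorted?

8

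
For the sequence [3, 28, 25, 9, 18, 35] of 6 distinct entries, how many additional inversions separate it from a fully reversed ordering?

Maximum inversions for 6 distinct elements is C(6, 2) = 6·5/2 = 15.
Current inversions — for each element, count later smaller elements:
3: 0
28: 3
25: 2
9: 0
18: 0
35: 0
Current total: 0 + 3 + 2 + 0 + 0 + 0 = 5
Shortfall: 15 − 5 = 10

10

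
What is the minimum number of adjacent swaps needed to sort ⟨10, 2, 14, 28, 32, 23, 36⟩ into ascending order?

The minimum number of adjacent swaps to sort an array equals its inversion count, since every such swap removes exactly one inversion.
Count inversions — for each element, later elements that are smaller:
10: 2 → 1
2: none → 0
14: none → 0
28: 23 → 1
32: 23 → 1
23: none → 0
36: none → 0
Total inversions: 1 + 0 + 0 + 1 + 1 + 0 + 0 = 3

3 swaps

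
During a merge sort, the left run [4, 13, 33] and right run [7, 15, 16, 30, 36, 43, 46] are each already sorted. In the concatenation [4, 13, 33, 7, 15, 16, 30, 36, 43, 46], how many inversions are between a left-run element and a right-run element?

Take each right-half value and tally the left-half values above it:
r = 7: 13, 33 → 2
r = 15: 33 → 1
r = 16: 33 → 1
r = 30: 33 → 1
r = 36: none → 0
r = 43: none → 0
r = 46: none → 0
Cross-inversions: 2 + 1 + 1 + 1 + 0 + 0 + 0 = 5

5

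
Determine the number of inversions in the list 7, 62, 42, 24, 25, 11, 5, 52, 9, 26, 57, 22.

33 inversions

Sweep left to right; for each value list the smaller values that follow it:
7: 1
62: 10
42: 7
24: 4
25: 4
11: 2
5: 0
52: 3
9: 0
26: 1
57: 1
22: 0
Sum: 1 + 10 + 7 + 4 + 4 + 2 + 0 + 3 + 0 + 1 + 1 + 0 = 33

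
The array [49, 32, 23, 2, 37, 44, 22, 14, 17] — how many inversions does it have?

25 inversions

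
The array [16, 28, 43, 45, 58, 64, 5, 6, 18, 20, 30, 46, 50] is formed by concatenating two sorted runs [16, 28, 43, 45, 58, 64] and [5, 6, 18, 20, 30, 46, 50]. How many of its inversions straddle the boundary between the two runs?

30 cross-inversions

For each element r of the right run, count left-run elements greater than r:
r = 5: 16, 28, 43, 45, 58, 64 → 6
r = 6: 16, 28, 43, 45, 58, 64 → 6
r = 18: 28, 43, 45, 58, 64 → 5
r = 20: 28, 43, 45, 58, 64 → 5
r = 30: 43, 45, 58, 64 → 4
r = 46: 58, 64 → 2
r = 50: 58, 64 → 2
Cross-inversions: 6 + 6 + 5 + 5 + 4 + 2 + 2 = 30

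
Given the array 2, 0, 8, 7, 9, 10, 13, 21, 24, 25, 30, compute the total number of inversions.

2

Element-by-element contributions:
2 → 0 → 1
0 → none → 0
8 → 7 → 1
7 → none → 0
9 → none → 0
10 → none → 0
13 → none → 0
21 → none → 0
24 → none → 0
25 → none → 0
30 → none → 0
Sum: 1 + 0 + 1 + 0 + 0 + 0 + 0 + 0 + 0 + 0 + 0 = 2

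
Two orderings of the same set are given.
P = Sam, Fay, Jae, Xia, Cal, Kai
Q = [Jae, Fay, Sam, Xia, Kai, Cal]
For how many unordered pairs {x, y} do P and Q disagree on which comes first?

There are 4 disagreeing pairs.

Assign each item its position (1..6) in the first ordering, then rewrite the second ordering as that position sequence:
positions: Sam→1, Fay→2, Jae→3, Xia→4, Cal→5, Kai→6
second ordering as positions: [3, 2, 1, 4, 6, 5]
Discordant pairs = inversions in this position sequence.
3: 2, 1 → 2
2: 1 → 1
1: 0
4: 0
6: 5 → 1
5: 0
Total: 2 + 1 + 0 + 0 + 1 + 0 = 4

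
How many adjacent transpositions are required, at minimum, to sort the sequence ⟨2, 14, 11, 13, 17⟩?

The minimum number of adjacent swaps to sort an array equals its inversion count, since every such swap removes exactly one inversion.
Count inversions — for each element, later elements that are smaller:
2: none → 0
14: 11, 13 → 2
11: none → 0
13: none → 0
17: none → 0
Total inversions: 0 + 2 + 0 + 0 + 0 = 2

2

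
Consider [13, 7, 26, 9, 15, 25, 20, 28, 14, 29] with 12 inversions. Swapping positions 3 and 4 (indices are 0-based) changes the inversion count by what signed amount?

+1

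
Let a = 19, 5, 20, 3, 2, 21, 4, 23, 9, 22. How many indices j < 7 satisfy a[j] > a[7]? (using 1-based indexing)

4

The element at index 7 is 4.
Elements before it: 19, 5, 20, 3, 2, 21
Those larger than 4: 19, 5, 20, 21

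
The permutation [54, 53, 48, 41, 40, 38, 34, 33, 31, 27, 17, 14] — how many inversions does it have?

There are 66 inversions.

Sweep left to right; for each value list the smaller values that follow it:
54: 11
53: 10
48: 9
41: 8
40: 7
38: 6
34: 5
33: 4
31: 3
27: 2
17: 1
14: 0
Sum: 11 + 10 + 9 + 8 + 7 + 6 + 5 + 4 + 3 + 2 + 1 + 0 = 66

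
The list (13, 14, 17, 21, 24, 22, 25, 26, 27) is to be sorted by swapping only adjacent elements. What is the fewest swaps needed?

Swaps: 1

Each adjacent swap fixes exactly one inversion, so the minimum swap count equals the number of inversions.
Count inversions — for each element, later elements that are smaller:
13: none → 0
14: none → 0
17: none → 0
21: none → 0
24: 22 → 1
22: none → 0
25: none → 0
26: none → 0
27: none → 0
Total inversions: 0 + 0 + 0 + 0 + 1 + 0 + 0 + 0 + 0 = 1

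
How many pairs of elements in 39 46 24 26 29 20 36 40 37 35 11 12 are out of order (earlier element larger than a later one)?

42

Count, for each position, how many later elements it exceeds:
39: 9
46: 10
24: 3
26: 3
29: 3
20: 2
36: 3
40: 4
37: 3
35: 2
11: 0
12: 0
Sum: 9 + 10 + 3 + 3 + 3 + 2 + 3 + 4 + 3 + 2 + 0 + 0 = 42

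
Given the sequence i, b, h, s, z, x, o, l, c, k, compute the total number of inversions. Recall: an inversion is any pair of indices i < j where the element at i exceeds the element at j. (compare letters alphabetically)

22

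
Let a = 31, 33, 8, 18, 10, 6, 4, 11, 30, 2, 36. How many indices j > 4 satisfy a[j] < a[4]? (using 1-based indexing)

5 such elements

The element at index 4 is 18.
Elements after it: 10, 6, 4, 11, 30, 2, 36
Those smaller than 18: 10, 6, 4, 11, 2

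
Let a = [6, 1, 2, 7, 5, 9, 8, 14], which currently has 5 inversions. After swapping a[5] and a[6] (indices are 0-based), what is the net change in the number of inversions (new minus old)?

-1

Positions 5 and 6 hold 9 and 8; after swapping, the array is [6, 1, 2, 7, 5, 8, 9, 14].
For each element, count later entries that are smaller:
6 → 1, 2, 5 → 3
1 → none → 0
2 → none → 0
7 → 5 → 1
5 → none → 0
8 → none → 0
9 → none → 0
14 → none → 0
Sum: 3 + 0 + 0 + 1 + 0 + 0 + 0 + 0 = 4
Change: 4 − 5 = -1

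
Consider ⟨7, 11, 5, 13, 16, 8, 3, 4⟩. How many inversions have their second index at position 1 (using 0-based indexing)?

The element at index 1 is 11.
Elements before it: 7
None of them are larger than 11.

0 such elements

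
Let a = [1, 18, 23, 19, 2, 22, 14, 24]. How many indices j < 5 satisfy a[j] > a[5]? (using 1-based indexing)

3 such elements

The element at index 5 is 2.
Elements before it: 1, 18, 23, 19
Those larger than 2: 18, 23, 19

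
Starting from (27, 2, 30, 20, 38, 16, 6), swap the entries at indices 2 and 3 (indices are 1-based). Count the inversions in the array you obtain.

Positions 2 and 3 hold 2 and 30; after swapping, the array is [27, 30, 2, 20, 38, 16, 6].
Sweep left to right; for each value list the smaller values that follow it:
27: 4
30: 4
2: 0
20: 2
38: 2
16: 1
6: 0
Sum: 4 + 4 + 0 + 2 + 2 + 1 + 0 = 13

13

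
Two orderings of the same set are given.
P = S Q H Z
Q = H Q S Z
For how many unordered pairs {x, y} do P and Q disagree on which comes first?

Assign each item its position (1..4) in the first ordering, then rewrite the second ordering as that position sequence:
positions: S→1, Q→2, H→3, Z→4
second ordering as positions: [3, 2, 1, 4]
Discordant pairs = inversions in this position sequence.
3: 2, 1 → 2
2: 1 → 1
1: 0
4: 0
Total: 2 + 1 + 0 + 0 = 3

3 disagreeing pairs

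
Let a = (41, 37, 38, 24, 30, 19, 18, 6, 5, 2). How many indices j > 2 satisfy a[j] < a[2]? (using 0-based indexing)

7

The element at index 2 is 38.
Elements after it: 24, 30, 19, 18, 6, 5, 2
Those smaller than 38: 24, 30, 19, 18, 6, 5, 2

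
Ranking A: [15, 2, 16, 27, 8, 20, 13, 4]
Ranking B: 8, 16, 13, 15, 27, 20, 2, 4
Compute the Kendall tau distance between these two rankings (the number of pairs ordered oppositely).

12 discordant pairs

Assign each item its position (1..8) in the first ordering, then rewrite the second ordering as that position sequence:
positions: 15→1, 2→2, 16→3, 27→4, 8→5, 20→6, 13→7, 4→8
second ordering as positions: [5, 3, 7, 1, 4, 6, 2, 8]
Discordant pairs = inversions in this position sequence.
5: 3, 1, 4, 2 → 4
3: 1, 2 → 2
7: 1, 4, 6, 2 → 4
1: 0
4: 2 → 1
6: 2 → 1
2: 0
8: 0
Total: 4 + 2 + 4 + 0 + 1 + 1 + 0 + 0 = 12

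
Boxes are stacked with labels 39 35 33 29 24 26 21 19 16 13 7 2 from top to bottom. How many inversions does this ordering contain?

65

Element-by-element contributions:
39: 11
35: 10
33: 9
29: 8
24: 6
26: 6
21: 5
19: 4
16: 3
13: 2
7: 1
2: 0
Sum: 11 + 10 + 9 + 8 + 6 + 6 + 5 + 4 + 3 + 2 + 1 + 0 = 65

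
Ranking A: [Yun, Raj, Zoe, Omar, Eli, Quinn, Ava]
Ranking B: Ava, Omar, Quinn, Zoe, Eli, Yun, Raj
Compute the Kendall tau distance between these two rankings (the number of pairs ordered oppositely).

Assign each item its position (1..7) in the first ordering, then rewrite the second ordering as that position sequence:
positions: Yun→1, Raj→2, Zoe→3, Omar→4, Eli→5, Quinn→6, Ava→7
second ordering as positions: [7, 4, 6, 3, 5, 1, 2]
Discordant pairs = inversions in this position sequence.
7: 4, 6, 3, 5, 1, 2 → 6
4: 3, 1, 2 → 3
6: 3, 5, 1, 2 → 4
3: 1, 2 → 2
5: 1, 2 → 2
1: 0
2: 0
Total: 6 + 3 + 4 + 2 + 2 + 0 + 0 = 17

There are 17 discordant pairs.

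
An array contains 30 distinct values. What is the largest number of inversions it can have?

A reversed (strictly descending) arrangement makes every pair an inversion, giving C(30, 2) inversions.
C(30, 2) = 30·29/2 = 435

435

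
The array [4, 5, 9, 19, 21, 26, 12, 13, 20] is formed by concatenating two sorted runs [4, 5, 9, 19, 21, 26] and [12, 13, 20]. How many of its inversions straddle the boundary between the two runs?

There are 8 split inversions.

Take each right-half value and tally the left-half values above it:
r = 12: 19, 21, 26 → 3
r = 13: 19, 21, 26 → 3
r = 20: 21, 26 → 2
Cross-inversions: 3 + 3 + 2 = 8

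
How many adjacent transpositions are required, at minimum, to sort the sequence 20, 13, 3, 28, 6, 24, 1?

The minimum number of adjacent swaps to sort an array equals its inversion count, since every such swap removes exactly one inversion.
Count inversions — for each element, later elements that are smaller:
20: 13, 3, 6, 1 → 4
13: 3, 6, 1 → 3
3: 1 → 1
28: 6, 24, 1 → 3
6: 1 → 1
24: 1 → 1
1: none → 0
Total inversions: 4 + 3 + 1 + 3 + 1 + 1 + 0 = 13

13 adjacent swaps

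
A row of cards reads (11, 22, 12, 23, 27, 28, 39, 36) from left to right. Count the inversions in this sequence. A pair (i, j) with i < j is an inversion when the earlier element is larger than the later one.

Count, for each position, how many later elements it exceeds:
11 → none → 0
22 → 12 → 1
12 → none → 0
23 → none → 0
27 → none → 0
28 → none → 0
39 → 36 → 1
36 → none → 0
Sum: 0 + 1 + 0 + 0 + 0 + 0 + 1 + 0 = 2

2 inversions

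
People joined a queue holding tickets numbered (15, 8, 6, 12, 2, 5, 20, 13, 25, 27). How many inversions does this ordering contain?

14 inversions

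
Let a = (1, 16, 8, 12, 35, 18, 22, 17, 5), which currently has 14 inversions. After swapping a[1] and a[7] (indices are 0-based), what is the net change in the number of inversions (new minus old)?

Positions 1 and 7 hold 16 and 17; after swapping, the array is [1, 17, 8, 12, 35, 18, 22, 16, 5].
Count, for each position, how many later elements it exceeds:
1 → none → 0
17 → 8, 12, 16, 5 → 4
8 → 5 → 1
12 → 5 → 1
35 → 18, 22, 16, 5 → 4
18 → 16, 5 → 2
22 → 16, 5 → 2
16 → 5 → 1
5 → none → 0
Sum: 0 + 4 + 1 + 1 + 4 + 2 + 2 + 1 + 0 = 15
Change: 15 − 14 = +1

+1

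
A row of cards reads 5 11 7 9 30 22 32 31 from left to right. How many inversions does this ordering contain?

Sweep left to right; for each value list the smaller values that follow it:
5 → none → 0
11 → 7, 9 → 2
7 → none → 0
9 → none → 0
30 → 22 → 1
22 → none → 0
32 → 31 → 1
31 → none → 0
Sum: 0 + 2 + 0 + 0 + 1 + 0 + 1 + 0 = 4

4 inversions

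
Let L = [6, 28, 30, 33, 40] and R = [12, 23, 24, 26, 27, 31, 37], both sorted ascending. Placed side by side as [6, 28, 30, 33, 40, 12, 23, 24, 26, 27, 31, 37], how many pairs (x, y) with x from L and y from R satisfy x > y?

23 cross-inversions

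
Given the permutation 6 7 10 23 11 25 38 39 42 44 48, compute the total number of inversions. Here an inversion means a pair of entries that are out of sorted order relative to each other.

1 inversion

For each element, count later entries that are smaller:
6 → none → 0
7 → none → 0
10 → none → 0
23 → 11 → 1
11 → none → 0
25 → none → 0
38 → none → 0
39 → none → 0
42 → none → 0
44 → none → 0
48 → none → 0
Sum: 0 + 0 + 0 + 1 + 0 + 0 + 0 + 0 + 0 + 0 + 0 = 1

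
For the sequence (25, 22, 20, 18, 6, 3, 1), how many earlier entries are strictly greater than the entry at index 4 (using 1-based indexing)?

3 such elements

The element at index 4 is 18.
Elements before it: 25, 22, 20
Those larger than 18: 25, 22, 20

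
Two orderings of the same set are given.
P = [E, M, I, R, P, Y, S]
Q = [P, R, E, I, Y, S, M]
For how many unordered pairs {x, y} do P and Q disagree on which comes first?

10

Assign each item its position (1..7) in the first ordering, then rewrite the second ordering as that position sequence:
positions: E→1, M→2, I→3, R→4, P→5, Y→6, S→7
second ordering as positions: [5, 4, 1, 3, 6, 7, 2]
Discordant pairs = inversions in this position sequence.
5: 4, 1, 3, 2 → 4
4: 1, 3, 2 → 3
1: 0
3: 2 → 1
6: 2 → 1
7: 2 → 1
2: 0
Total: 4 + 3 + 0 + 1 + 1 + 1 + 0 = 10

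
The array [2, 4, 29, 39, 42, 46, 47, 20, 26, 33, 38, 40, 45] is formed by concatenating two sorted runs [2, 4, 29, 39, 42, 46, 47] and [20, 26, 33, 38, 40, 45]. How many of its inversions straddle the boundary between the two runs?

23 split inversions

Take each right-half value and tally the left-half values above it:
r = 20: 29, 39, 42, 46, 47 → 5
r = 26: 29, 39, 42, 46, 47 → 5
r = 33: 39, 42, 46, 47 → 4
r = 38: 39, 42, 46, 47 → 4
r = 40: 42, 46, 47 → 3
r = 45: 46, 47 → 2
Cross-inversions: 5 + 5 + 4 + 4 + 3 + 2 = 23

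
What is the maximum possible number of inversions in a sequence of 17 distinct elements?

There are 136 inversions.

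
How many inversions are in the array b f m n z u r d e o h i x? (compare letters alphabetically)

31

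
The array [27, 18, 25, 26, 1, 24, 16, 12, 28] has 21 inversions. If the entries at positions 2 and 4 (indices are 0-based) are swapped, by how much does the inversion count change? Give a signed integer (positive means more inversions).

-1

Positions 2 and 4 hold 25 and 1; after swapping, the array is [27, 18, 1, 26, 25, 24, 16, 12, 28].
Sweep left to right; for each value list the smaller values that follow it:
27: 7
18: 3
1: 0
26: 4
25: 3
24: 2
16: 1
12: 0
28: 0
Sum: 7 + 3 + 0 + 4 + 3 + 2 + 1 + 0 + 0 = 20
Change: 20 − 21 = -1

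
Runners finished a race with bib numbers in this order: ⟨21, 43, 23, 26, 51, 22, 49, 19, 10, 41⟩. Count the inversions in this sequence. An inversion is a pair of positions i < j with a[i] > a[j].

25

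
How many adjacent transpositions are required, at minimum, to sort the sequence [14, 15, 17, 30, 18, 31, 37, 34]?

Each adjacent swap fixes exactly one inversion, so the minimum swap count equals the number of inversions.
Count inversions — for each element, later elements that are smaller:
14: none → 0
15: none → 0
17: none → 0
30: 18 → 1
18: none → 0
31: none → 0
37: 34 → 1
34: none → 0
Total inversions: 0 + 0 + 0 + 1 + 0 + 0 + 1 + 0 = 2

2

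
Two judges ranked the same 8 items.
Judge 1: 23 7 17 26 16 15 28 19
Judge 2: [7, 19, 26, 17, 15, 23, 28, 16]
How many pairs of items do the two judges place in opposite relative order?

13

Assign each item its position (1..8) in the first ordering, then rewrite the second ordering as that position sequence:
positions: 23→1, 7→2, 17→3, 26→4, 16→5, 15→6, 28→7, 19→8
second ordering as positions: [2, 8, 4, 3, 6, 1, 7, 5]
Discordant pairs = inversions in this position sequence.
2: 1 → 1
8: 4, 3, 6, 1, 7, 5 → 6
4: 3, 1 → 2
3: 1 → 1
6: 1, 5 → 2
1: 0
7: 5 → 1
5: 0
Total: 1 + 6 + 2 + 1 + 2 + 0 + 1 + 0 = 13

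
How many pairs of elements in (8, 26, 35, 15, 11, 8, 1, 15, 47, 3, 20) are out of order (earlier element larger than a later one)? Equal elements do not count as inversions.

28

Count, for each position, how many later elements it exceeds:
8: 2
26: 7
35: 7
15: 4
11: 3
8: 2
1: 0
15: 1
47: 2
3: 0
20: 0
Sum: 2 + 7 + 7 + 4 + 3 + 2 + 0 + 1 + 2 + 0 + 0 = 28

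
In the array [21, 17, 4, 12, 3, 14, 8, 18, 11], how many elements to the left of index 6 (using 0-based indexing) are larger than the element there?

The element at index 6 is 8.
Elements before it: 21, 17, 4, 12, 3, 14
Those larger than 8: 21, 17, 12, 14

4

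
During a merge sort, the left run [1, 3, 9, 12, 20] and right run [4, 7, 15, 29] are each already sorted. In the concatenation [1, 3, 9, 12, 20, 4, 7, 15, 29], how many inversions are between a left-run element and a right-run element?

For each element r of the right run, count left-run elements greater than r:
r = 4: 9, 12, 20 → 3
r = 7: 9, 12, 20 → 3
r = 15: 20 → 1
r = 29: none → 0
Cross-inversions: 3 + 3 + 1 + 0 = 7

7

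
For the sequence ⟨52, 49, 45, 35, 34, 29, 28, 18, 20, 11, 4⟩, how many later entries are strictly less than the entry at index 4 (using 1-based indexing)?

7

The element at index 4 is 35.
Elements after it: 34, 29, 28, 18, 20, 11, 4
Those smaller than 35: 34, 29, 28, 18, 20, 11, 4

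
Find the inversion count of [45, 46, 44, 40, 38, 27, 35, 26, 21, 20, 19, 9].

Out-of-order pairs: 64

Sweep left to right; for each value list the smaller values that follow it:
45: 10
46: 10
44: 9
40: 8
38: 7
27: 5
35: 5
26: 4
21: 3
20: 2
19: 1
9: 0
Sum: 10 + 10 + 9 + 8 + 7 + 5 + 5 + 4 + 3 + 2 + 1 + 0 = 64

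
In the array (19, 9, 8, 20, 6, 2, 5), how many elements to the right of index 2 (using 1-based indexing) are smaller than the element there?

4 such elements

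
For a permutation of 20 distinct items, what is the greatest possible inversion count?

A reversed (strictly descending) arrangement makes every pair an inversion, giving C(20, 2) inversions.
C(20, 2) = 20·19/2 = 190

Inversions: 190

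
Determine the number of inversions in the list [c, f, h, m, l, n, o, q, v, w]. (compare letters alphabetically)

Count, for each position, how many later elements it exceeds:
c → none → 0
f → none → 0
h → none → 0
m → l → 1
l → none → 0
n → none → 0
o → none → 0
q → none → 0
v → none → 0
w → none → 0
Sum: 0 + 0 + 0 + 1 + 0 + 0 + 0 + 0 + 0 + 0 = 1

1 out-of-order pair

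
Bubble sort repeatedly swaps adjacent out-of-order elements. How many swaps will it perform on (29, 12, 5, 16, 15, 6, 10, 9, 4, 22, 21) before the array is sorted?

Adjacent swaps: 30

The minimum number of adjacent swaps to sort an array equals its inversion count, since every such swap removes exactly one inversion.
Count inversions — for each element, later elements that are smaller:
29: 12, 5, 16, 15, 6, 10, 9, 4, 22, 21 → 10
12: 5, 6, 10, 9, 4 → 5
5: 4 → 1
16: 15, 6, 10, 9, 4 → 5
15: 6, 10, 9, 4 → 4
6: 4 → 1
10: 9, 4 → 2
9: 4 → 1
4: none → 0
22: 21 → 1
21: none → 0
Total inversions: 10 + 5 + 1 + 5 + 4 + 1 + 2 + 1 + 0 + 1 + 0 = 30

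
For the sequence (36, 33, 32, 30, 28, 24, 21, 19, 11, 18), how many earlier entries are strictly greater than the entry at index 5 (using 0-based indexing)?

5

The element at index 5 is 24.
Elements before it: 36, 33, 32, 30, 28
Those larger than 24: 36, 33, 32, 30, 28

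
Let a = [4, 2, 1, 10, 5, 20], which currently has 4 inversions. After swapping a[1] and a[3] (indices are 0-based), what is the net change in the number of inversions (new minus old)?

+1

Positions 1 and 3 hold 2 and 10; after swapping, the array is [4, 10, 1, 2, 5, 20].
Sweep left to right; for each value list the smaller values that follow it:
4 → 1, 2 → 2
10 → 1, 2, 5 → 3
1 → none → 0
2 → none → 0
5 → none → 0
20 → none → 0
Sum: 2 + 3 + 0 + 0 + 0 + 0 = 5
Change: 5 − 4 = +1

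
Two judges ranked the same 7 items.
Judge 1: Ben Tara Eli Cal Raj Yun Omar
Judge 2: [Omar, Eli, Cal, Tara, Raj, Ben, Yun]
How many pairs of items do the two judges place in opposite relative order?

Assign each item its position (1..7) in the first ordering, then rewrite the second ordering as that position sequence:
positions: Ben→1, Tara→2, Eli→3, Cal→4, Raj→5, Yun→6, Omar→7
second ordering as positions: [7, 3, 4, 2, 5, 1, 6]
Discordant pairs = inversions in this position sequence.
7: 3, 4, 2, 5, 1, 6 → 6
3: 2, 1 → 2
4: 2, 1 → 2
2: 1 → 1
5: 1 → 1
1: 0
6: 0
Total: 6 + 2 + 2 + 1 + 1 + 0 + 0 = 12

12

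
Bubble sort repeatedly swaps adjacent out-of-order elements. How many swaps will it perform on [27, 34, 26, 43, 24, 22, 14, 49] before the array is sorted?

17 swaps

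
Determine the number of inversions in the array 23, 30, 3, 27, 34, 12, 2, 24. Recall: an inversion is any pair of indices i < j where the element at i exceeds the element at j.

Count, for each position, how many later elements it exceeds:
23: 3
30: 5
3: 1
27: 3
34: 3
12: 1
2: 0
24: 0
Sum: 3 + 5 + 1 + 3 + 3 + 1 + 0 + 0 = 16

16 inversions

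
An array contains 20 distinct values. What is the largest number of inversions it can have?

190

The maximum occurs when the array is in strictly decreasing order: every one of the C(20, 2) pairs is inverted.
C(20, 2) = 20·19/2 = 190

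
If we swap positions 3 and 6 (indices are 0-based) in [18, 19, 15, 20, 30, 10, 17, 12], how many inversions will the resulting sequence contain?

16 inversions

Positions 3 and 6 hold 20 and 17; after swapping, the array is [18, 19, 15, 17, 30, 10, 20, 12].
Element-by-element contributions:
18: 4
19: 4
15: 2
17: 2
30: 3
10: 0
20: 1
12: 0
Sum: 4 + 4 + 2 + 2 + 3 + 0 + 1 + 0 = 16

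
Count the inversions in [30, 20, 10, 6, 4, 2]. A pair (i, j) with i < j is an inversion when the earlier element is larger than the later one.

15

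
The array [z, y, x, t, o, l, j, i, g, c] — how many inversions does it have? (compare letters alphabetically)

For each element, count later entries that are smaller:
z: 9
y: 8
x: 7
t: 6
o: 5
l: 4
j: 3
i: 2
g: 1
c: 0
Sum: 9 + 8 + 7 + 6 + 5 + 4 + 3 + 2 + 1 + 0 = 45

45 inversions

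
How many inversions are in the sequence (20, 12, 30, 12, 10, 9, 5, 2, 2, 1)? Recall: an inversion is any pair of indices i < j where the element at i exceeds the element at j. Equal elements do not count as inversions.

Element-by-element contributions:
20 → 12, 12, 10, 9, 5, 2, 2, 1 → 8
12 → 10, 9, 5, 2, 2, 1 → 6
30 → 12, 10, 9, 5, 2, 2, 1 → 7
12 → 10, 9, 5, 2, 2, 1 → 6
10 → 9, 5, 2, 2, 1 → 5
9 → 5, 2, 2, 1 → 4
5 → 2, 2, 1 → 3
2 → 1 → 1
2 → 1 → 1
1 → none → 0
Sum: 8 + 6 + 7 + 6 + 5 + 4 + 3 + 1 + 1 + 0 = 41

41 out-of-order pairs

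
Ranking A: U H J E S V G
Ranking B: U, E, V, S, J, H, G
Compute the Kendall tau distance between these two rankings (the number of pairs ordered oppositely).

8 discordant pairs

Assign each item its position (1..7) in the first ordering, then rewrite the second ordering as that position sequence:
positions: U→1, H→2, J→3, E→4, S→5, V→6, G→7
second ordering as positions: [1, 4, 6, 5, 3, 2, 7]
Discordant pairs = inversions in this position sequence.
1: 0
4: 3, 2 → 2
6: 5, 3, 2 → 3
5: 3, 2 → 2
3: 2 → 1
2: 0
7: 0
Total: 0 + 2 + 3 + 2 + 1 + 0 + 0 = 8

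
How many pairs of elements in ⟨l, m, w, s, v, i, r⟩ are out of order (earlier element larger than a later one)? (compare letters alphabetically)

Inversions: 10

Out-of-order index pairs (1-indexed):
(1,6): l > i
(2,6): m > i
(3,4): w > s
(3,5): w > v
(3,6): w > i
(3,7): w > r
(4,6): s > i
(4,7): s > r
(5,6): v > i
(5,7): v > r
That's 10 pairs.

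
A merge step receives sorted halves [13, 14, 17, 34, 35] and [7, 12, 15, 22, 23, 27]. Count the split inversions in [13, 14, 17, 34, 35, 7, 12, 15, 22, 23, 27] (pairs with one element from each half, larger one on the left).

There are 19 cross-inversions.

For each element r of the right run, count left-run elements greater than r:
r = 7: 13, 14, 17, 34, 35 → 5
r = 12: 13, 14, 17, 34, 35 → 5
r = 15: 17, 34, 35 → 3
r = 22: 34, 35 → 2
r = 23: 34, 35 → 2
r = 27: 34, 35 → 2
Cross-inversions: 5 + 5 + 3 + 2 + 2 + 2 = 19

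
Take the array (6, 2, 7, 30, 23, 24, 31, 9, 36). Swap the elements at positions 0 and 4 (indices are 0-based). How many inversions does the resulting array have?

Positions 0 and 4 hold 6 and 23; after swapping, the array is [23, 2, 7, 30, 6, 24, 31, 9, 36].
Count, for each position, how many later elements it exceeds:
23: 4
2: 0
7: 1
30: 3
6: 0
24: 1
31: 1
9: 0
36: 0
Sum: 4 + 0 + 1 + 3 + 0 + 1 + 1 + 0 + 0 = 10

10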